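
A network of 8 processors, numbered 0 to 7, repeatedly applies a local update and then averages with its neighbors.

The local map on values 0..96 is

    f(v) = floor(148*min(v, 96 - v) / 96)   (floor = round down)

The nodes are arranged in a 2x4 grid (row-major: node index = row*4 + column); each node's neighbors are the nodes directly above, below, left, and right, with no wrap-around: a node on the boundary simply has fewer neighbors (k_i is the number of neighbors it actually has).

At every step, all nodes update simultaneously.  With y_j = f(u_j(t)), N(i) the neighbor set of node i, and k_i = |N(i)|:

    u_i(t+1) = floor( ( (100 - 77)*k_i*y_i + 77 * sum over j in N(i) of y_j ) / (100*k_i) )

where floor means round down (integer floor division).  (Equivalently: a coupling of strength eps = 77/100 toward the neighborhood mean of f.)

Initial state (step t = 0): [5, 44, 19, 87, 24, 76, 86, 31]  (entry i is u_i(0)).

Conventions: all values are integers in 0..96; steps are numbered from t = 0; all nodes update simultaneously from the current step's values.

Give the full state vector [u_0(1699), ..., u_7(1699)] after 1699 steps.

Simulating step by step:
t=0: [5, 44, 19, 87, 24, 76, 86, 31]
t=1: [41, 32, 31, 32, 22, 37, 30, 21]
t=2: [46, 54, 47, 41, 53, 45, 45, 43]
t=3: [66, 68, 66, 67, 68, 66, 69, 66]
t=4: [43, 45, 43, 45, 45, 43, 44, 43]
t=5: [68, 66, 67, 66, 66, 67, 66, 67]
t=6: [45, 44, 45, 44, 44, 45, 44, 45]
t=7: [67, 68, 67, 68, 68, 67, 68, 67]
t=8: [43, 43, 43, 43, 43, 43, 43, 43]
t=9: [66, 66, 66, 66, 66, 66, 66, 66]
t=10: [46, 46, 46, 46, 46, 46, 46, 46]
t=11: [70, 70, 70, 70, 70, 70, 70, 70]
t=12: [40, 40, 40, 40, 40, 40, 40, 40]
t=13: [61, 61, 61, 61, 61, 61, 61, 61]
t=14: [53, 53, 53, 53, 53, 53, 53, 53]
t=15: [66, 66, 66, 66, 66, 66, 66, 66]

Answer: [61, 61, 61, 61, 61, 61, 61, 61]
Key observation: The state at step 9, [66, 66, 66, 66, 66, 66, 66, 66], reappears at step 15: the system is in a cycle of period 6 from step 9 on.  Therefore the state at step 1699 equals the state at step 9 + ((1699 - 9) mod 6) = 13, which is [61, 61, 61, 61, 61, 61, 61, 61].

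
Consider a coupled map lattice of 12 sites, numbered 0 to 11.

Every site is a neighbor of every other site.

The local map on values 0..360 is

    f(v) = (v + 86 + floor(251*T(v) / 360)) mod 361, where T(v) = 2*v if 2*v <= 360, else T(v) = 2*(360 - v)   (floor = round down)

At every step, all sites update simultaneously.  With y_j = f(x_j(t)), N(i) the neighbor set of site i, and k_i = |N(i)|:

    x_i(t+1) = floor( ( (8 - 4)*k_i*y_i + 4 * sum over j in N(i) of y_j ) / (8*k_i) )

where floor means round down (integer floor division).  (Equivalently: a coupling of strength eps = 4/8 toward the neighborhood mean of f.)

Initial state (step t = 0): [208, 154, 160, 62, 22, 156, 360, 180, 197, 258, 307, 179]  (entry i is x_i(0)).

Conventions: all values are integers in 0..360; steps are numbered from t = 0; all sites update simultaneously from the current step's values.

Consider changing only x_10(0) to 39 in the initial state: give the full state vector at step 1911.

Simulating step by step:
t=0: [208, 154, 160, 62, 22, 156, 360, 180, 197, 258, 39, 179]
t=1: [141, 117, 124, 181, 138, 120, 114, 146, 143, 132, 156, 145]
t=2: [74, 48, 55, 116, 71, 51, 209, 80, 76, 65, 90, 79]
t=3: [240, 211, 219, 121, 236, 215, 185, 246, 241, 230, 257, 245]
t=4: [128, 133, 132, 74, 129, 133, 138, 127, 128, 130, 125, 127]
t=5: [44, 49, 48, 149, 44, 49, 54, 43, 44, 46, 40, 43]
t=6: [188, 193, 192, 138, 188, 193, 199, 186, 188, 190, 183, 186]
t=7: [147, 146, 146, 103, 147, 146, 145, 147, 147, 147, 148, 147]
t=8: [87, 86, 86, 203, 87, 86, 85, 87, 87, 87, 88, 87]
t=9: [286, 285, 285, 219, 286, 285, 284, 286, 286, 286, 287, 286]
t=10: [115, 115, 115, 126, 115, 115, 115, 115, 115, 115, 114, 115]
t=11: [17, 17, 17, 29, 17, 17, 17, 17, 17, 17, 180, 17]
t=12: [128, 128, 128, 141, 128, 128, 128, 128, 128, 128, 142, 128]
t=13: [33, 33, 33, 48, 33, 33, 33, 33, 33, 33, 49, 33]
t=14: [168, 168, 168, 184, 168, 168, 168, 168, 168, 168, 185, 168]
t=15: [129, 129, 129, 141, 129, 129, 129, 129, 129, 129, 141, 129]
t=16: [35, 35, 35, 48, 35, 35, 35, 35, 35, 35, 48, 35]
t=17: [171, 171, 171, 185, 171, 171, 171, 171, 171, 171, 185, 171]
t=18: [135, 135, 135, 144, 135, 135, 135, 135, 135, 135, 144, 135]
t=19: [49, 49, 49, 59, 49, 49, 49, 49, 49, 49, 59, 49]
t=20: [205, 205, 205, 216, 205, 205, 205, 205, 205, 205, 216, 205]
t=21: [145, 145, 145, 143, 145, 145, 145, 145, 145, 145, 143, 145]
t=22: [71, 71, 71, 69, 71, 71, 71, 71, 71, 71, 69, 71]
t=23: [255, 255, 255, 253, 255, 255, 255, 255, 255, 255, 253, 255]
t=24: [126, 126, 126, 126, 126, 126, 126, 126, 126, 126, 126, 126]
t=25: [26, 26, 26, 26, 26, 26, 26, 26, 26, 26, 26, 26]
t=26: [148, 148, 148, 148, 148, 148, 148, 148, 148, 148, 148, 148]
t=27: [79, 79, 79, 79, 79, 79, 79, 79, 79, 79, 79, 79]
t=28: [275, 275, 275, 275, 275, 275, 275, 275, 275, 275, 275, 275]
t=29: [118, 118, 118, 118, 118, 118, 118, 118, 118, 118, 118, 118]
t=30: [7, 7, 7, 7, 7, 7, 7, 7, 7, 7, 7, 7]
t=31: [102, 102, 102, 102, 102, 102, 102, 102, 102, 102, 102, 102]
t=32: [330, 330, 330, 330, 330, 330, 330, 330, 330, 330, 330, 330]
t=33: [96, 96, 96, 96, 96, 96, 96, 96, 96, 96, 96, 96]
t=34: [315, 315, 315, 315, 315, 315, 315, 315, 315, 315, 315, 315]
t=35: [102, 102, 102, 102, 102, 102, 102, 102, 102, 102, 102, 102]

Answer: [102, 102, 102, 102, 102, 102, 102, 102, 102, 102, 102, 102]
Key observation: The state at step 31, [102, 102, 102, 102, 102, 102, 102, 102, 102, 102, 102, 102], reappears at step 35: the system is in a cycle of period 4 from step 31 on.  Therefore the state at step 1911 equals the state at step 31 + ((1911 - 31) mod 4) = 31, which is [102, 102, 102, 102, 102, 102, 102, 102, 102, 102, 102, 102].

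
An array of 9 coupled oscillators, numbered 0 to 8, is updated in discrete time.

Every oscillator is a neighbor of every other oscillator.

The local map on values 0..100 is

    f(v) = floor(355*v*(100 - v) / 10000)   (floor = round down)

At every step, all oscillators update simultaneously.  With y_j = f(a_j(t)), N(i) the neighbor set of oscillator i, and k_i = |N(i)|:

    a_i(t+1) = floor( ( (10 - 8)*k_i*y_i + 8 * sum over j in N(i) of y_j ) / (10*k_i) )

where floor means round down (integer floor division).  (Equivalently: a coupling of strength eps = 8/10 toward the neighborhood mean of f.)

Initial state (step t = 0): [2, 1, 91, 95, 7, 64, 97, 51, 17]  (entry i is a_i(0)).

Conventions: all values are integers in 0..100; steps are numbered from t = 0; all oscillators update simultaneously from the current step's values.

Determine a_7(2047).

Simulating step by step:
t=0: [2, 1, 91, 95, 7, 64, 97, 51, 17]
t=1: [31, 30, 33, 32, 32, 38, 31, 39, 35]
t=2: [77, 77, 78, 78, 78, 78, 77, 78, 78]
t=3: [60, 60, 60, 60, 60, 60, 60, 60, 60]
t=4: [85, 85, 85, 85, 85, 85, 85, 85, 85]
t=5: [45, 45, 45, 45, 45, 45, 45, 45, 45]
t=6: [87, 87, 87, 87, 87, 87, 87, 87, 87]
t=7: [40, 40, 40, 40, 40, 40, 40, 40, 40]
t=8: [85, 85, 85, 85, 85, 85, 85, 85, 85]

Answer: a_7(2047) = 40
Key observation: The state at step 4, [85, 85, 85, 85, 85, 85, 85, 85, 85], reappears at step 8: the system is in a cycle of period 4 from step 4 on.  Therefore the state at step 2047 equals the state at step 4 + ((2047 - 4) mod 4) = 7, which is [40, 40, 40, 40, 40, 40, 40, 40, 40].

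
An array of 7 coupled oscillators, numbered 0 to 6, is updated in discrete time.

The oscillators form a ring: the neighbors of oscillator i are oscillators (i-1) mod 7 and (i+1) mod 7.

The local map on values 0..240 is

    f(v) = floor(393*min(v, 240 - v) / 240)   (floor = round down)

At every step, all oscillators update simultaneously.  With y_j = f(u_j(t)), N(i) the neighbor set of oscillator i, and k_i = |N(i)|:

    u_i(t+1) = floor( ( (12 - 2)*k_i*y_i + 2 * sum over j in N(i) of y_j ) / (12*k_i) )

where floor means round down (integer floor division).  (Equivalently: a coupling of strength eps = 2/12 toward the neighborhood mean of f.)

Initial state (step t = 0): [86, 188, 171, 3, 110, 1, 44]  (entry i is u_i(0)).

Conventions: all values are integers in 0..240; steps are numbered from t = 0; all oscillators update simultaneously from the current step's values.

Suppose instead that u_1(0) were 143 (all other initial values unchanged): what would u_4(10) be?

Simulating step by step:
t=0: [86, 143, 171, 3, 110, 1, 44]
t=1: [135, 152, 106, 27, 150, 21, 71]
t=2: [164, 148, 159, 63, 129, 50, 113]
t=3: [131, 146, 131, 111, 166, 98, 171]
t=4: [170, 157, 176, 175, 129, 152, 121]
t=5: [122, 130, 106, 112, 171, 151, 183]
t=6: [183, 180, 174, 176, 120, 137, 105]
t=7: [99, 98, 106, 112, 186, 170, 164]
t=8: [158, 161, 172, 174, 98, 112, 126]
t=9: [137, 127, 112, 112, 157, 181, 181]
t=10: [163, 183, 183, 179, 135, 99, 102]

Answer: u_4(10) = 135
Key observation: This trace re-runs the system from the modified initial state.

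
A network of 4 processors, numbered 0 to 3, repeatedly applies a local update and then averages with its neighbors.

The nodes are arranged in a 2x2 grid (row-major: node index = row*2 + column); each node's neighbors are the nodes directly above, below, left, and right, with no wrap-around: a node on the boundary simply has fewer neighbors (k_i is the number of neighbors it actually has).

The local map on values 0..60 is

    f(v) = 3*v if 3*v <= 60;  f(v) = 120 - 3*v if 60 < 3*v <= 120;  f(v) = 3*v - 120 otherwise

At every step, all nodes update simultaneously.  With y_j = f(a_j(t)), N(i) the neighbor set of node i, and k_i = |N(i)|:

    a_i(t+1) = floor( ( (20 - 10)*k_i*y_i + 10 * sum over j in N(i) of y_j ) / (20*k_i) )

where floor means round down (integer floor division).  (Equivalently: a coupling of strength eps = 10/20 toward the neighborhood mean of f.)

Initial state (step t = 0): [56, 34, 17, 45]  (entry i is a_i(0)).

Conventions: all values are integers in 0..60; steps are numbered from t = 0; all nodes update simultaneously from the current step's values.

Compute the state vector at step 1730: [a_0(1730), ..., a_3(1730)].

Answer: [18, 42, 18, 42]
Key observation: The state at step 9, [42, 18, 42, 18], reappears at step 11: the system is in a cycle of period 2 from step 9 on.  Therefore the state at step 1730 equals the state at step 9 + ((1730 - 9) mod 2) = 10, which is [18, 42, 18, 42].

Derivation:
t=0: [56, 34, 17, 45]
t=1: [41, 24, 41, 24]
t=2: [14, 36, 14, 36]
t=3: [34, 19, 34, 19]
t=4: [27, 47, 27, 47]
t=5: [34, 25, 34, 25]
t=6: [24, 38, 24, 38]
t=7: [37, 16, 37, 16]
t=8: [18, 38, 18, 38]
t=9: [42, 18, 42, 18]
t=10: [18, 42, 18, 42]
t=11: [42, 18, 42, 18]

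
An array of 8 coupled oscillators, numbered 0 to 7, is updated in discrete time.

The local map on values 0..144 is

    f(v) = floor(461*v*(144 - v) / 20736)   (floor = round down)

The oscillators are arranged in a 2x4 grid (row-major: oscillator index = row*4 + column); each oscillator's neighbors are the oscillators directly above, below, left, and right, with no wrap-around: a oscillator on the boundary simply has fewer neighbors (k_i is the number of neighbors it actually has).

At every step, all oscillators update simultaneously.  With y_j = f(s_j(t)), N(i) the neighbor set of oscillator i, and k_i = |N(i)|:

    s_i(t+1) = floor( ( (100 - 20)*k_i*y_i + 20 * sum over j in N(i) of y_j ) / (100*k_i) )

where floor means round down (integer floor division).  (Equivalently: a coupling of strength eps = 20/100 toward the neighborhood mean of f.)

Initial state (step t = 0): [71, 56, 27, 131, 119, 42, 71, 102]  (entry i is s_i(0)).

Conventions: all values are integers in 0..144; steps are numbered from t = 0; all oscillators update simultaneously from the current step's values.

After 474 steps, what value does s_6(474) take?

Answer: s_6(474) = 114
Key observation: The state at step 28, [114, 114, 114, 114, 114, 114, 114, 114], reappears at step 30: the system is in a cycle of period 2 from step 28 on.  Therefore the state at step 474 equals the state at step 28 + ((474 - 28) mod 2) = 28, which is [114, 114, 114, 114, 114, 114, 114, 114].

Derivation:
t=0: [71, 56, 27, 131, 119, 42, 71, 102]
t=1: [109, 105, 73, 46, 73, 95, 109, 91]
t=2: [87, 92, 110, 102, 110, 101, 88, 104]
t=3: [106, 104, 87, 93, 87, 96, 105, 94]
t=4: [91, 93, 107, 105, 107, 101, 93, 102]
t=5: [104, 103, 90, 91, 90, 96, 102, 95]
t=6: [93, 94, 106, 106, 105, 101, 96, 102]
t=7: [103, 102, 90, 89, 92, 96, 100, 95]
t=8: [94, 96, 106, 107, 104, 101, 98, 102]
t=9: [102, 100, 90, 88, 93, 96, 98, 94]
t=10: [96, 97, 106, 108, 103, 101, 100, 104]
t=11: [101, 99, 90, 86, 94, 96, 96, 91]
t=12: [97, 99, 107, 109, 103, 101, 102, 106]
t=13: [100, 98, 88, 84, 94, 95, 94, 89]
t=14: [98, 100, 108, 111, 103, 102, 104, 108]
t=15: [99, 96, 86, 82, 93, 94, 91, 86]
t=16: [99, 102, 109, 112, 104, 104, 107, 110]
t=17: [97, 94, 84, 79, 92, 91, 87, 83]
t=18: [101, 104, 111, 113, 105, 106, 110, 112]
t=19: [95, 91, 81, 77, 91, 88, 83, 79]
t=20: [103, 107, 112, 113, 106, 108, 112, 113]
t=21: [92, 87, 79, 77, 89, 85, 79, 77]
t=22: [106, 110, 113, 114, 108, 110, 113, 114]
t=23: [88, 83, 77, 76, 86, 82, 77, 76]
t=24: [109, 112, 113, 114, 110, 112, 113, 114]
t=25: [83, 79, 77, 76, 82, 79, 77, 76]
t=26: [112, 113, 114, 114, 113, 113, 114, 114]
t=27: [78, 77, 76, 76, 77, 76, 76, 76]
t=28: [114, 114, 114, 114, 114, 114, 114, 114]
t=29: [76, 76, 76, 76, 76, 76, 76, 76]
t=30: [114, 114, 114, 114, 114, 114, 114, 114]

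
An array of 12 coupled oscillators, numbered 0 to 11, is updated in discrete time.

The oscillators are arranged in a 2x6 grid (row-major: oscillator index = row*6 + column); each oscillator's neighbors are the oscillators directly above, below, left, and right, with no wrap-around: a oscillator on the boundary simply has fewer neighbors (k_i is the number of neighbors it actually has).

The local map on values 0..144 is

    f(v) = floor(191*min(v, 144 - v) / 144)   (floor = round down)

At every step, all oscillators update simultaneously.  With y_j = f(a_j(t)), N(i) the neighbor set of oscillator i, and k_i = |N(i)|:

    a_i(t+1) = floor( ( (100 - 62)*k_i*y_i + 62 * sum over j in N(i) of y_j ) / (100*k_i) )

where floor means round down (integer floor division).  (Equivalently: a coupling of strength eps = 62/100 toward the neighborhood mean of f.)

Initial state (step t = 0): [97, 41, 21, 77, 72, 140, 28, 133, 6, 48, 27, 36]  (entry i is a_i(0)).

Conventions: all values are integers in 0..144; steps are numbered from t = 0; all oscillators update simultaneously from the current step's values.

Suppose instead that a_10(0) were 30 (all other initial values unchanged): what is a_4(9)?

Answer: a_4(9) = 81
Key observation: This trace re-runs the system from the modified initial state.

Derivation:
t=0: [97, 41, 21, 77, 72, 140, 28, 133, 6, 48, 30, 36]
t=1: [51, 41, 41, 71, 63, 45, 37, 25, 24, 51, 57, 31]
t=2: [57, 52, 57, 77, 78, 60, 49, 40, 43, 66, 67, 57]
t=3: [69, 67, 72, 84, 85, 80, 64, 59, 66, 81, 84, 80]
t=4: [87, 88, 88, 82, 79, 82, 84, 83, 85, 82, 80, 82]
t=5: [75, 75, 76, 81, 83, 83, 78, 78, 78, 81, 83, 82]
t=6: [89, 89, 88, 83, 80, 80, 88, 87, 86, 83, 81, 80]
t=7: [72, 73, 75, 79, 82, 84, 73, 74, 76, 79, 82, 83]
t=8: [94, 93, 90, 86, 82, 80, 93, 92, 89, 86, 82, 80]
t=9: [66, 67, 71, 76, 81, 83, 67, 68, 71, 76, 81, 83]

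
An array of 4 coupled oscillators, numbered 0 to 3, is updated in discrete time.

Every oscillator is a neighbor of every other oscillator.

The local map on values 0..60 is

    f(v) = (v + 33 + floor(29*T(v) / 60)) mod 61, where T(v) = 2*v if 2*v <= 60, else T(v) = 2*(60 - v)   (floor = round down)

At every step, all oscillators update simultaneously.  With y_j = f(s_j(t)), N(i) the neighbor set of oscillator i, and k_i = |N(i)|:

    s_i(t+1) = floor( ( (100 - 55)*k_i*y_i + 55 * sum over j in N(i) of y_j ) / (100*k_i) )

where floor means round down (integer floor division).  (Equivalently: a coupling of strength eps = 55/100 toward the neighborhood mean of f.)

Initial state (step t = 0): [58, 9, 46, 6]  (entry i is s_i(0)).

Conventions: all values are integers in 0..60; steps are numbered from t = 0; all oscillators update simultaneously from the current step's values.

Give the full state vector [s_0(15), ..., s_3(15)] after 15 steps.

Answer: [31, 31, 31, 31]

Derivation:
t=0: [58, 9, 46, 6]
t=1: [36, 41, 36, 40]
t=2: [31, 31, 31, 31]
t=3: [31, 31, 31, 31]
t=4: [31, 31, 31, 31]
t=5: [31, 31, 31, 31]
t=6: [31, 31, 31, 31]
t=7: [31, 31, 31, 31]
t=8: [31, 31, 31, 31]
t=9: [31, 31, 31, 31]
t=10: [31, 31, 31, 31]
t=11: [31, 31, 31, 31]
t=12: [31, 31, 31, 31]
t=13: [31, 31, 31, 31]
t=14: [31, 31, 31, 31]
t=15: [31, 31, 31, 31]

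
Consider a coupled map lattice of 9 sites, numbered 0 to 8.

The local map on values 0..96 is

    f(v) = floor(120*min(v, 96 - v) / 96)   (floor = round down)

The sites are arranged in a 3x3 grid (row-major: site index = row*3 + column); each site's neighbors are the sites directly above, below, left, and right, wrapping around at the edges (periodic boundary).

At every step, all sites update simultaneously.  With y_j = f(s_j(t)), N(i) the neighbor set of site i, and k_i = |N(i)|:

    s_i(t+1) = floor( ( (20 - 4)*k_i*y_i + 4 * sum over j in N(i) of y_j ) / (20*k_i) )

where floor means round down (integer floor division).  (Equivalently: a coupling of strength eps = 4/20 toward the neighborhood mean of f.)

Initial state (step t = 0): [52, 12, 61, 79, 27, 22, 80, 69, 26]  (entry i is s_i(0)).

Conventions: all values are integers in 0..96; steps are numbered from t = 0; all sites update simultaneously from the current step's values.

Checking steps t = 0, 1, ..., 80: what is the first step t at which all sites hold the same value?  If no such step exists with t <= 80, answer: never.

Simulating step by step:
t=0: [52, 12, 61, 79, 27, 22, 80, 69, 26]  (not all equal)
t=1: [48, 20, 40, 23, 31, 28, 23, 31, 31]  (not all equal)
t=2: [54, 29, 47, 30, 36, 35, 30, 36, 37]  (not all equal)
t=3: [50, 38, 55, 38, 44, 43, 38, 44, 45]  (not all equal)
t=4: [55, 48, 51, 48, 54, 52, 48, 54, 55]  (not all equal)
t=5: [52, 58, 55, 58, 52, 54, 58, 52, 51]  (not all equal)
t=6: [53, 48, 51, 48, 54, 52, 48, 54, 55]  (not all equal)
t=7: [54, 58, 55, 59, 52, 54, 58, 52, 51]  (not all equal)
t=8: [51, 48, 51, 47, 54, 52, 48, 54, 55]  (not all equal)
t=9: [56, 58, 55, 57, 52, 54, 58, 52, 51]  (not all equal)
t=10: [49, 48, 51, 48, 54, 52, 48, 54, 55]  (not all equal)
t=11: [58, 58, 56, 59, 52, 54, 59, 52, 51]  (not all equal)
t=12: [47, 47, 50, 46, 54, 51, 47, 54, 54]  (not all equal)
t=13: [57, 57, 56, 56, 52, 55, 57, 52, 52]  (not all equal)
t=14: [48, 48, 50, 50, 54, 51, 48, 54, 54]  (not all equal)
t=15: [59, 59, 57, 57, 52, 55, 59, 52, 52]  (not all equal)
t=16: [46, 47, 48, 48, 54, 51, 47, 54, 54]  (not all equal)
t=17: [57, 57, 59, 59, 52, 56, 57, 52, 52]  (not all equal)
t=18: [47, 48, 46, 46, 53, 50, 48, 54, 53]  (not all equal)
t=19: [58, 59, 57, 57, 53, 56, 59, 52, 53]  (not all equal)
t=20: [47, 46, 48, 48, 52, 50, 46, 53, 52]  (not all equal)
t=21: [58, 56, 59, 59, 55, 57, 56, 53, 55]  (not all equal)
t=22: [47, 49, 46, 46, 50, 48, 49, 52, 50]  (not all equal)
t=23: [57, 57, 57, 57, 57, 59, 57, 55, 57]  (not all equal)
t=24: [48, 48, 47, 47, 48, 46, 48, 50, 48]  (not all equal)
t=25: [59, 59, 58, 58, 59, 57, 59, 57, 59]  (not all equal)
t=26: [46, 46, 46, 46, 46, 47, 46, 47, 46]  (not all equal)
t=27: [57, 57, 57, 57, 57, 57, 57, 57, 57]  (all equal)

Answer: 27
Key observation: Synchronization is absorbing here: once all sites are equal they stay equal, and step 27 is the first all-equal step.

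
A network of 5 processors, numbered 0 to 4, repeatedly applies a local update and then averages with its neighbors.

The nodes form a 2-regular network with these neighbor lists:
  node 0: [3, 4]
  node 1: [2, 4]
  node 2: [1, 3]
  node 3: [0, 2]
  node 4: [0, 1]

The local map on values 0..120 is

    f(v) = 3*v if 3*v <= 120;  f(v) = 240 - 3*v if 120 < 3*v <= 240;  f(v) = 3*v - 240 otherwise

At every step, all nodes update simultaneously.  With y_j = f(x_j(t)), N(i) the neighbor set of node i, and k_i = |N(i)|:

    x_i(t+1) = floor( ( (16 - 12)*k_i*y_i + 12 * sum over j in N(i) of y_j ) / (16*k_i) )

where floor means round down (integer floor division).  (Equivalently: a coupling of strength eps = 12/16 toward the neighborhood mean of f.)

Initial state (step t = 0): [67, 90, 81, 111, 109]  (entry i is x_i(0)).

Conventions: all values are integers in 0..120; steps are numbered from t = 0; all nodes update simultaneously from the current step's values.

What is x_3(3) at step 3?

Answer: x_3(3) = 48

Derivation:
t=0: [67, 90, 81, 111, 109]
t=1: [77, 41, 46, 39, 47]
t=2: [83, 104, 113, 70, 72]
t=3: [22, 64, 63, 48, 36]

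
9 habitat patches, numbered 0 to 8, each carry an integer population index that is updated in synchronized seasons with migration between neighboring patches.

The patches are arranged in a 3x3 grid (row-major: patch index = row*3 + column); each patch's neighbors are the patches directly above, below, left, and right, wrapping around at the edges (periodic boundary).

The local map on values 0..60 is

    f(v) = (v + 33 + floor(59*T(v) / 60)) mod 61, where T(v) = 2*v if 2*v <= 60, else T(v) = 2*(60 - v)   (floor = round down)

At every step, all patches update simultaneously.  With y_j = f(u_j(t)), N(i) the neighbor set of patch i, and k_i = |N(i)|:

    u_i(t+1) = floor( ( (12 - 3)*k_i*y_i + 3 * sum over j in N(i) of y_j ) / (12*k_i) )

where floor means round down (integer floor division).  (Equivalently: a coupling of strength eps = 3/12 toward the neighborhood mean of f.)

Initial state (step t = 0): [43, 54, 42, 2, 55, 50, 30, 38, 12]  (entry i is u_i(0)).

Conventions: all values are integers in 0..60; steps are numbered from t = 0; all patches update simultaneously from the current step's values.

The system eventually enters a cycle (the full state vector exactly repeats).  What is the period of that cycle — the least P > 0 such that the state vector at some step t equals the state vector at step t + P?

Answer: 2
Key observation: The state at step 9, [40, 40, 41, 40, 40, 40, 40, 40, 40], reappears at step 11 — and no state repeats earlier — so the cycle the system enters has period 2.

Derivation:
t=0: [43, 54, 42, 2, 55, 50, 30, 38, 12]
t=1: [43, 39, 45, 36, 37, 38, 9, 44, 14]
t=2: [49, 51, 44, 54, 53, 50, 54, 46, 22]
t=3: [41, 40, 45, 37, 38, 40, 37, 43, 38]
t=4: [50, 50, 47, 53, 52, 51, 53, 49, 52]
t=5: [40, 41, 43, 38, 39, 40, 38, 41, 39]
t=6: [51, 50, 48, 52, 51, 51, 52, 50, 51]
t=7: [40, 41, 42, 39, 40, 40, 39, 40, 40]
t=8: [50, 50, 49, 51, 51, 50, 51, 51, 50]
t=9: [40, 40, 41, 40, 40, 40, 40, 40, 40]
t=10: [50, 50, 50, 51, 51, 50, 51, 51, 50]
t=11: [40, 40, 41, 40, 40, 40, 40, 40, 40]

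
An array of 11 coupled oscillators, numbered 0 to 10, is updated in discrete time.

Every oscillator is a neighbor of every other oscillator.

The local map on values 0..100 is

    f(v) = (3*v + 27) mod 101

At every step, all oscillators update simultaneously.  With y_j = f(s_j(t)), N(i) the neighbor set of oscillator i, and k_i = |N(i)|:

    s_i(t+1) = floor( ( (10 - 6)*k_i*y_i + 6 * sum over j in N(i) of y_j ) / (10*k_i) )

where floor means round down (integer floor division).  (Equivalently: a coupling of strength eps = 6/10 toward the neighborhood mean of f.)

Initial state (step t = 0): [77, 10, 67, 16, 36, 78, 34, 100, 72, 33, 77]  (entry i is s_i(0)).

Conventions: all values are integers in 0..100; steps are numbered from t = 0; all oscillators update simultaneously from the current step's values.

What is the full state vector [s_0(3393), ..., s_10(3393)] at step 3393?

Answer: [31, 34, 20, 42, 27, 34, 20, 20, 28, 20, 31]
Key observation: The state at step 29, [31, 34, 20, 42, 27, 34, 20, 20, 28, 20, 31], reappears at step 31: the system is in a cycle of period 2 from step 29 on.  Therefore the state at step 3393 equals the state at step 29 + ((3393 - 29) mod 2) = 29, which is [31, 34, 20, 42, 27, 34, 20, 20, 28, 20, 31].

Derivation:
t=0: [77, 10, 67, 16, 36, 78, 34, 100, 72, 33, 77]
t=1: [47, 48, 37, 54, 40, 48, 38, 37, 42, 37, 47]
t=2: [59, 60, 49, 66, 52, 60, 50, 49, 54, 49, 59]
t=3: [30, 31, 54, 37, 58, 31, 55, 54, 60, 54, 30]
t=4: [39, 40, 63, 46, 68, 40, 64, 63, 35, 63, 39]
t=5: [36, 37, 26, 43, 31, 37, 27, 26, 32, 26, 36]
t=6: [26, 28, 16, 34, 21, 28, 17, 16, 22, 16, 26]
t=7: [33, 35, 58, 42, 63, 35, 59, 58, 64, 58, 33]
t=8: [38, 40, 63, 47, 34, 40, 30, 63, 35, 63, 38]
t=9: [34, 37, 26, 44, 30, 37, 26, 26, 31, 26, 34]
t=10: [23, 26, 15, 34, 19, 26, 15, 15, 20, 15, 23]
t=11: [73, 42, 65, 50, 69, 42, 65, 65, 70, 65, 73]
t=12: [39, 42, 31, 50, 35, 42, 31, 31, 36, 31, 39]
t=13: [39, 42, 30, 50, 34, 42, 30, 30, 35, 30, 39]
t=14: [37, 41, 28, 49, 32, 41, 28, 28, 33, 28, 37]
t=15: [32, 36, 23, 44, 27, 36, 23, 23, 28, 23, 32]
t=16: [41, 45, 66, 53, 36, 45, 66, 66, 37, 66, 41]
t=17: [44, 48, 35, 56, 39, 48, 35, 35, 40, 35, 44]
t=18: [53, 57, 44, 65, 48, 57, 44, 44, 49, 44, 53]
t=19: [74, 78, 65, 52, 69, 78, 65, 65, 70, 65, 74]
t=20: [42, 46, 33, 54, 37, 46, 33, 33, 38, 33, 42]
t=21: [47, 51, 38, 59, 42, 51, 38, 38, 43, 38, 47]
t=22: [56, 60, 47, 34, 51, 60, 47, 47, 52, 47, 56]
t=23: [71, 41, 62, 48, 66, 41, 62, 62, 67, 62, 71]
t=24: [33, 36, 23, 44, 28, 36, 23, 23, 29, 23, 33]
t=25: [43, 46, 67, 54, 38, 46, 67, 67, 39, 67, 43]
t=26: [49, 52, 39, 60, 44, 52, 39, 39, 45, 39, 49]
t=27: [61, 64, 50, 38, 56, 64, 50, 50, 57, 50, 61]
t=28: [37, 40, 60, 48, 67, 40, 60, 60, 68, 60, 37]
t=29: [31, 34, 20, 42, 27, 34, 20, 20, 28, 20, 31]
t=30: [37, 40, 60, 48, 33, 40, 60, 60, 34, 60, 37]
t=31: [31, 34, 20, 42, 27, 34, 20, 20, 28, 20, 31]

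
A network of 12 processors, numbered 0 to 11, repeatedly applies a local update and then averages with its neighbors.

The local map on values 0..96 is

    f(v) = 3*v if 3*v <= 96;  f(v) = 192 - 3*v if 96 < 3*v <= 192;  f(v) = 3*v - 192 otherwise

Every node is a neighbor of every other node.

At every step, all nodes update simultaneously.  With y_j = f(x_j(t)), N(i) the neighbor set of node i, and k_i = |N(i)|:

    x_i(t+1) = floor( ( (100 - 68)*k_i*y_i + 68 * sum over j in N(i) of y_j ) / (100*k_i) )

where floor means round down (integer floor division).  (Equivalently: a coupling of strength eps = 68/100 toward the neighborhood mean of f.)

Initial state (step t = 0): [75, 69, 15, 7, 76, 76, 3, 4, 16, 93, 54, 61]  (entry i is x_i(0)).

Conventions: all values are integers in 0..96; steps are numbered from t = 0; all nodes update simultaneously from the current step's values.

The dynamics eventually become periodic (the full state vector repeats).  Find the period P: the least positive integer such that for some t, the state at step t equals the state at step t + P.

Simulating step by step:
t=0: [75, 69, 15, 7, 76, 76, 3, 4, 16, 93, 54, 61]
t=1: [32, 27, 35, 28, 32, 32, 25, 26, 35, 46, 31, 25]
t=2: [86, 82, 84, 83, 86, 86, 81, 82, 84, 75, 85, 81]
t=3: [59, 56, 57, 56, 59, 59, 55, 56, 57, 50, 58, 55]
t=4: [20, 23, 22, 23, 20, 20, 23, 23, 22, 27, 21, 23]
t=5: [65, 67, 66, 67, 65, 65, 67, 67, 66, 70, 65, 67]
t=6: [6, 7, 6, 7, 6, 6, 7, 7, 6, 10, 6, 7]
t=7: [19, 20, 19, 20, 19, 19, 20, 20, 19, 22, 19, 20]
t=8: [58, 59, 58, 59, 58, 58, 59, 59, 58, 60, 58, 59]
t=9: [16, 15, 16, 15, 16, 16, 15, 15, 16, 15, 16, 15]
t=10: [46, 46, 46, 46, 46, 46, 46, 46, 46, 46, 46, 46]
t=11: [54, 54, 54, 54, 54, 54, 54, 54, 54, 54, 54, 54]
t=12: [30, 30, 30, 30, 30, 30, 30, 30, 30, 30, 30, 30]
t=13: [90, 90, 90, 90, 90, 90, 90, 90, 90, 90, 90, 90]
t=14: [78, 78, 78, 78, 78, 78, 78, 78, 78, 78, 78, 78]
t=15: [42, 42, 42, 42, 42, 42, 42, 42, 42, 42, 42, 42]
t=16: [66, 66, 66, 66, 66, 66, 66, 66, 66, 66, 66, 66]
t=17: [6, 6, 6, 6, 6, 6, 6, 6, 6, 6, 6, 6]
t=18: [18, 18, 18, 18, 18, 18, 18, 18, 18, 18, 18, 18]
t=19: [54, 54, 54, 54, 54, 54, 54, 54, 54, 54, 54, 54]

Answer: 8
Key observation: The state at step 11, [54, 54, 54, 54, 54, 54, 54, 54, 54, 54, 54, 54], reappears at step 19 — and no state repeats earlier — so the cycle the system enters has period 8.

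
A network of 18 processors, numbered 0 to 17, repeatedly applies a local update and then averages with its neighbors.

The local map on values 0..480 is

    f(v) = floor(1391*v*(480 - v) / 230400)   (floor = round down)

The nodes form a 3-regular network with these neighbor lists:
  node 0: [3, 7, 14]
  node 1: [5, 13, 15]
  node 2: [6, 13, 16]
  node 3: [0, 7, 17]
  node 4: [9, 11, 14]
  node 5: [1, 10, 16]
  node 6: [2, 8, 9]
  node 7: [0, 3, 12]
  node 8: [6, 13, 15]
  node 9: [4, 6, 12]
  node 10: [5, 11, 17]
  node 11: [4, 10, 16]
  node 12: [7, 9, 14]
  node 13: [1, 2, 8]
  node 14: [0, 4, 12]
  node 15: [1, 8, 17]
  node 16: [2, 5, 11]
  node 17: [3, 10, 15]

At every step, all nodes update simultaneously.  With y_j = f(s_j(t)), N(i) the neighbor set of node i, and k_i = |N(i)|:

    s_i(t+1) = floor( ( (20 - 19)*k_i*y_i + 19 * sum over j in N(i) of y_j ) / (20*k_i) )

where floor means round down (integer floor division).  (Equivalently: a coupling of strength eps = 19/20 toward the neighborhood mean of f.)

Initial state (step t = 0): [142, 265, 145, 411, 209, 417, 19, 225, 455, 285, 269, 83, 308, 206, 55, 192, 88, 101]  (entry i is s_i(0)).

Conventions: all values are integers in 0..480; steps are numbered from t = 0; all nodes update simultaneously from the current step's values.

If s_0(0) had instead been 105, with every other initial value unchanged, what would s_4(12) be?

Simulating step by step:
t=0: [105, 265, 145, 411, 209, 417, 19, 225, 455, 285, 269, 83, 308, 206, 55, 192, 88, 101]
t=1: [220, 280, 204, 266, 230, 290, 223, 247, 232, 242, 202, 292, 276, 239, 291, 219, 215, 279]
t=2: [340, 341, 345, 343, 337, 339, 344, 342, 346, 344, 333, 342, 341, 341, 343, 341, 334, 342]
t=3: [283, 286, 287, 284, 283, 291, 280, 285, 284, 285, 285, 292, 283, 282, 287, 283, 284, 287]
t=4: [335, 334, 336, 335, 333, 334, 335, 335, 336, 336, 332, 335, 334, 334, 335, 334, 332, 335]
t=5: [293, 294, 294, 293, 292, 295, 292, 293, 293, 293, 293, 295, 292, 292, 293, 293, 293, 294]
t=6: [330, 330, 330, 330, 329, 329, 330, 330, 330, 330, 329, 330, 330, 330, 330, 330, 329, 330]
t=7: [298, 298, 298, 298, 298, 298, 298, 298, 298, 298, 298, 298, 298, 298, 298, 298, 298, 298]
t=8: [327, 327, 327, 327, 327, 327, 327, 327, 327, 327, 327, 327, 327, 327, 327, 327, 327, 327]
t=9: [302, 302, 302, 302, 302, 302, 302, 302, 302, 302, 302, 302, 302, 302, 302, 302, 302, 302]
t=10: [324, 324, 324, 324, 324, 324, 324, 324, 324, 324, 324, 324, 324, 324, 324, 324, 324, 324]
t=11: [305, 305, 305, 305, 305, 305, 305, 305, 305, 305, 305, 305, 305, 305, 305, 305, 305, 305]
t=12: [322, 322, 322, 322, 322, 322, 322, 322, 322, 322, 322, 322, 322, 322, 322, 322, 322, 322]

Answer: s_4(12) = 322
Key observation: This trace re-runs the system from the modified initial state.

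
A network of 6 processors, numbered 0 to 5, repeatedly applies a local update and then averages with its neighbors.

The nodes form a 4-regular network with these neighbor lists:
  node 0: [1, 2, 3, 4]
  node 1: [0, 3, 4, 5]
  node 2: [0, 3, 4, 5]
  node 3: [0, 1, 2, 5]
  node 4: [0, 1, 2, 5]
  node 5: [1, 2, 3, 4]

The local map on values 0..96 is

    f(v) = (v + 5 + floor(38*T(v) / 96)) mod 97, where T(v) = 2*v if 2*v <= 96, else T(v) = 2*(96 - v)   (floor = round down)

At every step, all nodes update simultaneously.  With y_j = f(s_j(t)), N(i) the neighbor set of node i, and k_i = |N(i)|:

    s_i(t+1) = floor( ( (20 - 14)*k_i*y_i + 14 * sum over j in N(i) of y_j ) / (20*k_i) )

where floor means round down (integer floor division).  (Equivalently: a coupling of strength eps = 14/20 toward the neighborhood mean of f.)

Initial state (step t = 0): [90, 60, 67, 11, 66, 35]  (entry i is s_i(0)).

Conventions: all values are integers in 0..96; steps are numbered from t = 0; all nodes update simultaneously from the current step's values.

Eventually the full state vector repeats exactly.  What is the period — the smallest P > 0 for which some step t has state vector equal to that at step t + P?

Answer: 11
Key observation: The state at step 3, [3, 3, 3, 3, 3, 3], reappears at step 14 — and no state repeats earlier — so the cycle the system enters has period 11.

Derivation:
t=0: [90, 60, 67, 11, 66, 35]
t=1: [53, 60, 60, 52, 73, 73]
t=2: [92, 93, 93, 92, 94, 94]
t=3: [3, 3, 3, 3, 3, 3]
t=4: [10, 10, 10, 10, 10, 10]
t=5: [22, 22, 22, 22, 22, 22]
t=6: [44, 44, 44, 44, 44, 44]
t=7: [83, 83, 83, 83, 83, 83]
t=8: [1, 1, 1, 1, 1, 1]
t=9: [6, 6, 6, 6, 6, 6]
t=10: [15, 15, 15, 15, 15, 15]
t=11: [31, 31, 31, 31, 31, 31]
t=12: [60, 60, 60, 60, 60, 60]
t=13: [93, 93, 93, 93, 93, 93]
t=14: [3, 3, 3, 3, 3, 3]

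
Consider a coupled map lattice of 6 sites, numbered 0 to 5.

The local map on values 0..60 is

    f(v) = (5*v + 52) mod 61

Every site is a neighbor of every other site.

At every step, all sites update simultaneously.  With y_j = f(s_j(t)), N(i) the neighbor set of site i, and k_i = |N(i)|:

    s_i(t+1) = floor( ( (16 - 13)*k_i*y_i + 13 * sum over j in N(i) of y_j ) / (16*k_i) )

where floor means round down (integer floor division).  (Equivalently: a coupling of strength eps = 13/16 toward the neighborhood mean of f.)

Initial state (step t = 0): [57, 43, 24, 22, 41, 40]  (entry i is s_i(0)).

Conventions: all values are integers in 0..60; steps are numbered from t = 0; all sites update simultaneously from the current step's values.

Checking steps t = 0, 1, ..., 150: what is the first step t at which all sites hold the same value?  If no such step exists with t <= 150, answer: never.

Simulating step by step:
t=0: [57, 43, 24, 22, 41, 40]  (not all equal)
t=1: [27, 27, 28, 27, 27, 27]  (not all equal)
t=2: [4, 4, 4, 4, 4, 4]  (all equal)

Answer: 2
Key observation: Synchronization is absorbing here: once all sites are equal they stay equal, and step 2 is the first all-equal step.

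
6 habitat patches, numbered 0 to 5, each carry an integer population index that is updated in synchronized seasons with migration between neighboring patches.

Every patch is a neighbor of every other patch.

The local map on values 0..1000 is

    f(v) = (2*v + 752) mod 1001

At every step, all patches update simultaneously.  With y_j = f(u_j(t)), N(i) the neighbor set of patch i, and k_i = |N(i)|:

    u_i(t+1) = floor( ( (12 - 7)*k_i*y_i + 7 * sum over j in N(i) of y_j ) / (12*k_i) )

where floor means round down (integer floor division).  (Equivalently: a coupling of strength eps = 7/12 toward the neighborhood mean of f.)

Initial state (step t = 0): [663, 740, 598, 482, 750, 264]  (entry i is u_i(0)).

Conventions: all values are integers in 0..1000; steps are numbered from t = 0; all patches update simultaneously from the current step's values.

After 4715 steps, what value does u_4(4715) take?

Simulating step by step:
t=0: [663, 740, 598, 482, 750, 264]
t=1: [314, 360, 575, 505, 366, 375]
t=2: [521, 549, 678, 636, 552, 558]
t=3: [645, 662, 439, 414, 663, 667]
t=4: [184, 195, 361, 346, 195, 198]
t=5: [206, 213, 312, 303, 213, 214]
t=6: [215, 219, 279, 273, 219, 220]
t=7: [212, 214, 250, 247, 214, 215]
t=8: [193, 194, 216, 214, 194, 195]
t=9: [148, 148, 162, 160, 148, 149]
t=10: [53, 53, 61, 60, 53, 53]
t=11: [861, 861, 866, 865, 861, 861]
t=12: [474, 474, 477, 476, 474, 474]
t=13: [700, 700, 701, 701, 700, 700]
t=14: [150, 150, 151, 151, 150, 150]
t=15: [51, 51, 52, 52, 51, 51]
t=16: [854, 854, 855, 855, 854, 854]
t=17: [458, 458, 459, 459, 458, 458]
t=18: [667, 667, 668, 668, 667, 667]
t=19: [84, 84, 85, 85, 84, 84]
t=20: [920, 920, 921, 921, 920, 920]
t=21: [590, 590, 591, 591, 590, 590]
t=22: [931, 931, 932, 932, 931, 931]
t=23: [612, 612, 613, 613, 612, 612]
t=24: [975, 975, 976, 976, 975, 975]
t=25: [700, 700, 701, 701, 700, 700]

Answer: u_4(4715) = 612
Key observation: The state at step 13, [700, 700, 701, 701, 700, 700], reappears at step 25: the system is in a cycle of period 12 from step 13 on.  Therefore the state at step 4715 equals the state at step 13 + ((4715 - 13) mod 12) = 23, which is [612, 612, 613, 613, 612, 612].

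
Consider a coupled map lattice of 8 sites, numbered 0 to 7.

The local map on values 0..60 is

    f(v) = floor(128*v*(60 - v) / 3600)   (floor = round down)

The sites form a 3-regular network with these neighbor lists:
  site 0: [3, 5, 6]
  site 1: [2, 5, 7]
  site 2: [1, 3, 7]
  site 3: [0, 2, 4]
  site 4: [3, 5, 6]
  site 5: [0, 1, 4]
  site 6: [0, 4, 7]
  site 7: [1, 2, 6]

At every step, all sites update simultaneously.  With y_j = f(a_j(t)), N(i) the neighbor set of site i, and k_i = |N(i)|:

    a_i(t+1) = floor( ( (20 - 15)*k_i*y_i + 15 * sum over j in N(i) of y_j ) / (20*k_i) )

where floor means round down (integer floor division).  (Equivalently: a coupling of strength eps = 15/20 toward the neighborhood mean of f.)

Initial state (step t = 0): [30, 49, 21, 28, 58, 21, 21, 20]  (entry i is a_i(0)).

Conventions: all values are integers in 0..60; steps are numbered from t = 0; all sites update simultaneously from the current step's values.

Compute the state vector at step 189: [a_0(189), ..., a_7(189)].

Simulating step by step:
t=0: [30, 49, 21, 28, 58, 21, 21, 20]
t=1: [30, 26, 26, 24, 23, 21, 23, 26]
t=2: [30, 30, 30, 30, 29, 30, 30, 30]
t=3: [32, 32, 32, 31, 31, 31, 31, 32]
t=4: [31, 31, 31, 31, 31, 31, 31, 31]
t=5: [31, 31, 31, 31, 31, 31, 31, 31]

Answer: [31, 31, 31, 31, 31, 31, 31, 31]
Key observation: The state at step 4, [31, 31, 31, 31, 31, 31, 31, 31], reappears at step 5: the system is in a cycle of period 1 from step 4 on.  Therefore the state at step 189 equals the state at step 4 + ((189 - 4) mod 1) = 4, which is [31, 31, 31, 31, 31, 31, 31, 31].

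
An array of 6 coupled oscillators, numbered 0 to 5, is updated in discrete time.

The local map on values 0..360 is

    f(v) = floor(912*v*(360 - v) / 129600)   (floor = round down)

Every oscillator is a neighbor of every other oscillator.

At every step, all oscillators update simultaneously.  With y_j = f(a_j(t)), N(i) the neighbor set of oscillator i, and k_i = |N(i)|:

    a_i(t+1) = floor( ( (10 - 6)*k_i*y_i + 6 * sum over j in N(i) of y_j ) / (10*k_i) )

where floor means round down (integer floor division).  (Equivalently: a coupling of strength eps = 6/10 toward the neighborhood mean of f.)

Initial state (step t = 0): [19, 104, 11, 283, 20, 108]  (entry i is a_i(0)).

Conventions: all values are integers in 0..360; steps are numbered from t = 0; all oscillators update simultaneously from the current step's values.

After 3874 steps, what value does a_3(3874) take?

Simulating step by step:
t=0: [19, 104, 11, 283, 20, 108]
t=1: [90, 130, 85, 120, 91, 131]
t=2: [183, 194, 181, 192, 183, 194]
t=3: [226, 226, 226, 226, 226, 226]
t=4: [213, 213, 213, 213, 213, 213]
t=5: [220, 220, 220, 220, 220, 220]
t=6: [216, 216, 216, 216, 216, 216]
t=7: [218, 218, 218, 218, 218, 218]
t=8: [217, 217, 217, 217, 217, 217]
t=9: [218, 218, 218, 218, 218, 218]

Answer: a_3(3874) = 217
Key observation: The state at step 7, [218, 218, 218, 218, 218, 218], reappears at step 9: the system is in a cycle of period 2 from step 7 on.  Therefore the state at step 3874 equals the state at step 7 + ((3874 - 7) mod 2) = 8, which is [217, 217, 217, 217, 217, 217].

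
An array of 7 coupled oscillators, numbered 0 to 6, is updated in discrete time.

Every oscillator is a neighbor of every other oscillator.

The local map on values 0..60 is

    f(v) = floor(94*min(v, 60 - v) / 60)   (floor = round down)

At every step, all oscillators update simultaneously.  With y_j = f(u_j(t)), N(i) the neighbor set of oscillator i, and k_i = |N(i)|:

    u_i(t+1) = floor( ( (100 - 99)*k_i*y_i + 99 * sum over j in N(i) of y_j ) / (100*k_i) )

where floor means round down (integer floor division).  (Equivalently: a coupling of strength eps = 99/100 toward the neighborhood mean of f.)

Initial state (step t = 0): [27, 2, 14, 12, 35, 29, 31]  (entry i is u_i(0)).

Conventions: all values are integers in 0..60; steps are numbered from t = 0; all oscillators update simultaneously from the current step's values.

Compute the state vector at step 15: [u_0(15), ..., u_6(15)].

Simulating step by step:
t=0: [27, 2, 14, 12, 35, 29, 31]
t=1: [28, 34, 31, 32, 29, 28, 28]
t=2: [43, 43, 42, 43, 42, 43, 43]
t=3: [26, 26, 26, 26, 26, 26, 26]
t=4: [40, 40, 40, 40, 40, 40, 40]
t=5: [31, 31, 31, 31, 31, 31, 31]
t=6: [45, 45, 45, 45, 45, 45, 45]
t=7: [23, 23, 23, 23, 23, 23, 23]
t=8: [36, 36, 36, 36, 36, 36, 36]
t=9: [37, 37, 37, 37, 37, 37, 37]
t=10: [36, 36, 36, 36, 36, 36, 36]
t=11: [37, 37, 37, 37, 37, 37, 37]
t=12: [36, 36, 36, 36, 36, 36, 36]
t=13: [37, 37, 37, 37, 37, 37, 37]
t=14: [36, 36, 36, 36, 36, 36, 36]
t=15: [37, 37, 37, 37, 37, 37, 37]

Answer: [37, 37, 37, 37, 37, 37, 37]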